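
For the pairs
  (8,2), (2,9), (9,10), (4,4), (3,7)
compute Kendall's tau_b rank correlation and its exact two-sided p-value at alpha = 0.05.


Step 1: Enumerate the 10 unordered pairs (i,j) with i<j and classify each by sign(x_j-x_i) * sign(y_j-y_i).
  (1,2):dx=-6,dy=+7->D; (1,3):dx=+1,dy=+8->C; (1,4):dx=-4,dy=+2->D; (1,5):dx=-5,dy=+5->D
  (2,3):dx=+7,dy=+1->C; (2,4):dx=+2,dy=-5->D; (2,5):dx=+1,dy=-2->D; (3,4):dx=-5,dy=-6->C
  (3,5):dx=-6,dy=-3->C; (4,5):dx=-1,dy=+3->D
Step 2: C = 4, D = 6, total pairs = 10.
Step 3: tau = (C - D)/(n(n-1)/2) = (4 - 6)/10 = -0.200000.
Step 4: Exact two-sided p-value (enumerate n! = 120 permutations of y under H0): p = 0.816667.
Step 5: alpha = 0.05. fail to reject H0.

tau_b = -0.2000 (C=4, D=6), p = 0.816667, fail to reject H0.


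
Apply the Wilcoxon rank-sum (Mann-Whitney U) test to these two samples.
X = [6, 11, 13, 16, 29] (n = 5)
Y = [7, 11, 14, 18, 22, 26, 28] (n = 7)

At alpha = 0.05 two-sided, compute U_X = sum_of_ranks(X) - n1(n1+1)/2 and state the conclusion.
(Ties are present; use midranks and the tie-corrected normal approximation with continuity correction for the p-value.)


Step 1: Combine and sort all 12 observations; assign midranks.
sorted (value, group): (6,X), (7,Y), (11,X), (11,Y), (13,X), (14,Y), (16,X), (18,Y), (22,Y), (26,Y), (28,Y), (29,X)
ranks: 6->1, 7->2, 11->3.5, 11->3.5, 13->5, 14->6, 16->7, 18->8, 22->9, 26->10, 28->11, 29->12
Step 2: Rank sum for X: R1 = 1 + 3.5 + 5 + 7 + 12 = 28.5.
Step 3: U_X = R1 - n1(n1+1)/2 = 28.5 - 5*6/2 = 28.5 - 15 = 13.5.
       U_Y = n1*n2 - U_X = 35 - 13.5 = 21.5.
Step 4: Ties are present, so use the tie-corrected normal approximation (with continuity correction) for the p-value.
Step 5: p-value = 0.569088; compare to alpha = 0.05. fail to reject H0.

U_X = 13.5, p = 0.569088, fail to reject H0 at alpha = 0.05.


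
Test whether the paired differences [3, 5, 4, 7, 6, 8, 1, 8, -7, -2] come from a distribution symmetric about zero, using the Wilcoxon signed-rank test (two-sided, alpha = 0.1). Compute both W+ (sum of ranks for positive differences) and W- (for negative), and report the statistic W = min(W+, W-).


Step 1: Drop any zero differences (none here) and take |d_i|.
|d| = [3, 5, 4, 7, 6, 8, 1, 8, 7, 2]
Step 2: Midrank |d_i| (ties get averaged ranks).
ranks: |3|->3, |5|->5, |4|->4, |7|->7.5, |6|->6, |8|->9.5, |1|->1, |8|->9.5, |7|->7.5, |2|->2
Step 3: Attach original signs; sum ranks with positive sign and with negative sign.
W+ = 3 + 5 + 4 + 7.5 + 6 + 9.5 + 1 + 9.5 = 45.5
W- = 7.5 + 2 = 9.5
(Check: W+ + W- = 55 should equal n(n+1)/2 = 55.)
Step 4: Test statistic W = min(W+, W-) = 9.5.
Step 5: Ties in |d|, so use the tie-corrected normal approximation.
        E[W] = n(n+1)/4 = 10*11/4 = 27.5.
        Tie groups: |d|=7 (t=2), |d|=8 (t=2); sum(t^3 - t) = 12.
        Var[W] = n(n+1)(2n+1)/24 - sum(t^3-t)/48 = 2310/24 - 12/48 = 96.
        z = (W - E[W]) / sqrt(Var[W]) = (9.5 - 27.5) / 9.7980 = -1.8371.
        Two-sided p = 2*Phi(z) = 0.066193.
Step 6: alpha = 0.1. reject H0.

W+ = 45.5, W- = 9.5, W = min = 9.5, p = 0.066193, reject H0.


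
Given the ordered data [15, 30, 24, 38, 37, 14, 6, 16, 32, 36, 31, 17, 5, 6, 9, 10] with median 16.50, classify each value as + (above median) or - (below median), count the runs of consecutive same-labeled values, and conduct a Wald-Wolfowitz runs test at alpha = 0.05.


Step 1: Compute median = 16.50; label A = above, B = below.
Labels in order: BAAAABBBAAAABBBB  (n_A = 8, n_B = 8)
Step 2: Count runs R = 5.
Step 3: Under H0 (random ordering), E[R] = 2*n_A*n_B/(n_A+n_B) + 1 = 2*8*8/16 + 1 = 9.0000.
        Var[R] = 2*n_A*n_B*(2*n_A*n_B - n_A - n_B) / ((n_A+n_B)^2 * (n_A+n_B-1)) = 14336/3840 = 3.7333.
        SD[R] = 1.9322.
Step 4: Continuity-corrected z = (R + 0.5 - E[R]) / SD[R] = (5 + 0.5 - 9.0000) / 1.9322 = -1.8114.
Step 5: Two-sided p-value via normal approximation = 2*(1 - Phi(|z|)) = 0.070076.
Step 6: alpha = 0.05. fail to reject H0.

R = 5, z = -1.8114, p = 0.070076, fail to reject H0.


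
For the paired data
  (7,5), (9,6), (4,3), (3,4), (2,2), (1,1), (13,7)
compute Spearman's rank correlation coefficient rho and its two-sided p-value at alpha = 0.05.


Step 1: Rank x and y separately (midranks; no ties here).
rank(x): 7->5, 9->6, 4->4, 3->3, 2->2, 1->1, 13->7
rank(y): 5->5, 6->6, 3->3, 4->4, 2->2, 1->1, 7->7
Step 2: d_i = R_x(i) - R_y(i); compute d_i^2.
  (5-5)^2=0, (6-6)^2=0, (4-3)^2=1, (3-4)^2=1, (2-2)^2=0, (1-1)^2=0, (7-7)^2=0
sum(d^2) = 2.
Step 3: rho = 1 - 6*2 / (7*(7^2 - 1)) = 1 - 12/336 = 0.964286.
Step 4: Under H0, t = rho * sqrt((n-2)/(1-rho^2)) = 8.1408 ~ t(5).
Step 5: Two-sided p-value from the t-distribution with 5 df = 0.000454.
Step 6: alpha = 0.05. reject H0.

rho = 0.9643, p = 0.000454, reject H0 at alpha = 0.05.


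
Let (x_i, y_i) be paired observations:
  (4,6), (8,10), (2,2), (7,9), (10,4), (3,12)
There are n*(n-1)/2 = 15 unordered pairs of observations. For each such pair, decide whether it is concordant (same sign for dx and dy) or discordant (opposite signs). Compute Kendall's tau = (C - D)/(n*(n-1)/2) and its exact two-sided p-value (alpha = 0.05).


Step 1: Enumerate the 15 unordered pairs (i,j) with i<j and classify each by sign(x_j-x_i) * sign(y_j-y_i).
  (1,2):dx=+4,dy=+4->C; (1,3):dx=-2,dy=-4->C; (1,4):dx=+3,dy=+3->C; (1,5):dx=+6,dy=-2->D
  (1,6):dx=-1,dy=+6->D; (2,3):dx=-6,dy=-8->C; (2,4):dx=-1,dy=-1->C; (2,5):dx=+2,dy=-6->D
  (2,6):dx=-5,dy=+2->D; (3,4):dx=+5,dy=+7->C; (3,5):dx=+8,dy=+2->C; (3,6):dx=+1,dy=+10->C
  (4,5):dx=+3,dy=-5->D; (4,6):dx=-4,dy=+3->D; (5,6):dx=-7,dy=+8->D
Step 2: C = 8, D = 7, total pairs = 15.
Step 3: tau = (C - D)/(n(n-1)/2) = (8 - 7)/15 = 0.066667.
Step 4: Exact two-sided p-value (enumerate n! = 720 permutations of y under H0): p = 1.000000.
Step 5: alpha = 0.05. fail to reject H0.

tau_b = 0.0667 (C=8, D=7), p = 1.000000, fail to reject H0.


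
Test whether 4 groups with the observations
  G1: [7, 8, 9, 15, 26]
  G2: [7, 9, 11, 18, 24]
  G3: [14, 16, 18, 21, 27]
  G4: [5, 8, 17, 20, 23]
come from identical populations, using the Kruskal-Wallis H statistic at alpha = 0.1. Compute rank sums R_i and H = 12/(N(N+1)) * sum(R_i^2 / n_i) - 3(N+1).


Step 1: Combine all N = 20 observations and assign midranks.
sorted (value, group, rank): (5,G4,1), (7,G1,2.5), (7,G2,2.5), (8,G1,4.5), (8,G4,4.5), (9,G1,6.5), (9,G2,6.5), (11,G2,8), (14,G3,9), (15,G1,10), (16,G3,11), (17,G4,12), (18,G2,13.5), (18,G3,13.5), (20,G4,15), (21,G3,16), (23,G4,17), (24,G2,18), (26,G1,19), (27,G3,20)
Step 2: Sum ranks within each group.
R_1 = 42.5 (n_1 = 5)
R_2 = 48.5 (n_2 = 5)
R_3 = 69.5 (n_3 = 5)
R_4 = 49.5 (n_4 = 5)
Step 3: H = 12/(N(N+1)) * sum(R_i^2/n_i) - 3(N+1)
     = 12/(20*21) * (42.5^2/5 + 48.5^2/5 + 69.5^2/5 + 49.5^2/5) - 3*21
     = 0.028571 * 2287.8 - 63
     = 2.365714.
Step 4: Ties present; correction factor C = 1 - 24/(20^3 - 20) = 0.996992. Corrected H = 2.365714 / 0.996992 = 2.372851.
Step 5: Under H0, H ~ chi^2(3); p-value = 0.498708.
Step 6: alpha = 0.1. fail to reject H0.

H = 2.3729, df = 3, p = 0.498708, fail to reject H0.


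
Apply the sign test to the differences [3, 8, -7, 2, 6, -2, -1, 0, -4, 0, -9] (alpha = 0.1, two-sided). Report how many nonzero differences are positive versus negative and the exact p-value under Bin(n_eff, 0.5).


Step 1: Discard zero differences. Original n = 11; n_eff = number of nonzero differences = 9.
Nonzero differences (with sign): +3, +8, -7, +2, +6, -2, -1, -4, -9
Step 2: Count signs: positive = 4, negative = 5.
Step 3: Under H0: P(positive) = 0.5, so the number of positives S ~ Bin(9, 0.5).
Step 4: Two-sided exact p-value = sum of Bin(9,0.5) probabilities at or below the observed probability = 1.000000.
Step 5: alpha = 0.1. fail to reject H0.

n_eff = 9, pos = 4, neg = 5, p = 1.000000, fail to reject H0.


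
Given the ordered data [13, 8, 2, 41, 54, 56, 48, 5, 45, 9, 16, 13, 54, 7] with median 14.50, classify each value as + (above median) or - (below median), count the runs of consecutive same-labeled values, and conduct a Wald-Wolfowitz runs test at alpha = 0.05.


Step 1: Compute median = 14.50; label A = above, B = below.
Labels in order: BBBAAAABABABAB  (n_A = 7, n_B = 7)
Step 2: Count runs R = 9.
Step 3: Under H0 (random ordering), E[R] = 2*n_A*n_B/(n_A+n_B) + 1 = 2*7*7/14 + 1 = 8.0000.
        Var[R] = 2*n_A*n_B*(2*n_A*n_B - n_A - n_B) / ((n_A+n_B)^2 * (n_A+n_B-1)) = 8232/2548 = 3.2308.
        SD[R] = 1.7974.
Step 4: Continuity-corrected z = (R - 0.5 - E[R]) / SD[R] = (9 - 0.5 - 8.0000) / 1.7974 = 0.2782.
Step 5: Two-sided p-value via normal approximation = 2*(1 - Phi(|z|)) = 0.780879.
Step 6: alpha = 0.05. fail to reject H0.

R = 9, z = 0.2782, p = 0.780879, fail to reject H0.


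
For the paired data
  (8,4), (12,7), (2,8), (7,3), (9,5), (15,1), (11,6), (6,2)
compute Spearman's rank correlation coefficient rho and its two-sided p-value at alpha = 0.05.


Step 1: Rank x and y separately (midranks; no ties here).
rank(x): 8->4, 12->7, 2->1, 7->3, 9->5, 15->8, 11->6, 6->2
rank(y): 4->4, 7->7, 8->8, 3->3, 5->5, 1->1, 6->6, 2->2
Step 2: d_i = R_x(i) - R_y(i); compute d_i^2.
  (4-4)^2=0, (7-7)^2=0, (1-8)^2=49, (3-3)^2=0, (5-5)^2=0, (8-1)^2=49, (6-6)^2=0, (2-2)^2=0
sum(d^2) = 98.
Step 3: rho = 1 - 6*98 / (8*(8^2 - 1)) = 1 - 588/504 = -0.166667.
Step 4: Under H0, t = rho * sqrt((n-2)/(1-rho^2)) = -0.4140 ~ t(6).
Step 5: Two-sided p-value from the t-distribution with 6 df = 0.693239.
Step 6: alpha = 0.05. fail to reject H0.

rho = -0.1667, p = 0.693239, fail to reject H0 at alpha = 0.05.


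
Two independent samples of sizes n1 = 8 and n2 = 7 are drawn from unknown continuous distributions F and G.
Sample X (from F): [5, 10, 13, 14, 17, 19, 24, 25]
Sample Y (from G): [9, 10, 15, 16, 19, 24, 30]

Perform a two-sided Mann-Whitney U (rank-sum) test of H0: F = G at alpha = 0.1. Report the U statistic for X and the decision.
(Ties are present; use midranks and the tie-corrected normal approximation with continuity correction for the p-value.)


Step 1: Combine and sort all 15 observations; assign midranks.
sorted (value, group): (5,X), (9,Y), (10,X), (10,Y), (13,X), (14,X), (15,Y), (16,Y), (17,X), (19,X), (19,Y), (24,X), (24,Y), (25,X), (30,Y)
ranks: 5->1, 9->2, 10->3.5, 10->3.5, 13->5, 14->6, 15->7, 16->8, 17->9, 19->10.5, 19->10.5, 24->12.5, 24->12.5, 25->14, 30->15
Step 2: Rank sum for X: R1 = 1 + 3.5 + 5 + 6 + 9 + 10.5 + 12.5 + 14 = 61.5.
Step 3: U_X = R1 - n1(n1+1)/2 = 61.5 - 8*9/2 = 61.5 - 36 = 25.5.
       U_Y = n1*n2 - U_X = 56 - 25.5 = 30.5.
Step 4: Ties are present, so use the tie-corrected normal approximation (with continuity correction) for the p-value.
Step 5: p-value = 0.816478; compare to alpha = 0.1. fail to reject H0.

U_X = 25.5, p = 0.816478, fail to reject H0 at alpha = 0.1.


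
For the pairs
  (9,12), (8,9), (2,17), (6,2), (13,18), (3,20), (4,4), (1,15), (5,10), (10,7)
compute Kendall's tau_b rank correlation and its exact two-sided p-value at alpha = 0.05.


Step 1: Enumerate the 45 unordered pairs (i,j) with i<j and classify each by sign(x_j-x_i) * sign(y_j-y_i).
  (1,2):dx=-1,dy=-3->C; (1,3):dx=-7,dy=+5->D; (1,4):dx=-3,dy=-10->C; (1,5):dx=+4,dy=+6->C
  (1,6):dx=-6,dy=+8->D; (1,7):dx=-5,dy=-8->C; (1,8):dx=-8,dy=+3->D; (1,9):dx=-4,dy=-2->C
  (1,10):dx=+1,dy=-5->D; (2,3):dx=-6,dy=+8->D; (2,4):dx=-2,dy=-7->C; (2,5):dx=+5,dy=+9->C
  (2,6):dx=-5,dy=+11->D; (2,7):dx=-4,dy=-5->C; (2,8):dx=-7,dy=+6->D; (2,9):dx=-3,dy=+1->D
  (2,10):dx=+2,dy=-2->D; (3,4):dx=+4,dy=-15->D; (3,5):dx=+11,dy=+1->C; (3,6):dx=+1,dy=+3->C
  (3,7):dx=+2,dy=-13->D; (3,8):dx=-1,dy=-2->C; (3,9):dx=+3,dy=-7->D; (3,10):dx=+8,dy=-10->D
  (4,5):dx=+7,dy=+16->C; (4,6):dx=-3,dy=+18->D; (4,7):dx=-2,dy=+2->D; (4,8):dx=-5,dy=+13->D
  (4,9):dx=-1,dy=+8->D; (4,10):dx=+4,dy=+5->C; (5,6):dx=-10,dy=+2->D; (5,7):dx=-9,dy=-14->C
  (5,8):dx=-12,dy=-3->C; (5,9):dx=-8,dy=-8->C; (5,10):dx=-3,dy=-11->C; (6,7):dx=+1,dy=-16->D
  (6,8):dx=-2,dy=-5->C; (6,9):dx=+2,dy=-10->D; (6,10):dx=+7,dy=-13->D; (7,8):dx=-3,dy=+11->D
  (7,9):dx=+1,dy=+6->C; (7,10):dx=+6,dy=+3->C; (8,9):dx=+4,dy=-5->D; (8,10):dx=+9,dy=-8->D
  (9,10):dx=+5,dy=-3->D
Step 2: C = 20, D = 25, total pairs = 45.
Step 3: tau = (C - D)/(n(n-1)/2) = (20 - 25)/45 = -0.111111.
Step 4: Exact two-sided p-value (enumerate n! = 3628800 permutations of y under H0): p = 0.727490.
Step 5: alpha = 0.05. fail to reject H0.

tau_b = -0.1111 (C=20, D=25), p = 0.727490, fail to reject H0.


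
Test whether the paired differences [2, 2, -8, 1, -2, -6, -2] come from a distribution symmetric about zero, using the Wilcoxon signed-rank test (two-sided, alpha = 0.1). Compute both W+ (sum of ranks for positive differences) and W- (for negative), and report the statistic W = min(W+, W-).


Step 1: Drop any zero differences (none here) and take |d_i|.
|d| = [2, 2, 8, 1, 2, 6, 2]
Step 2: Midrank |d_i| (ties get averaged ranks).
ranks: |2|->3.5, |2|->3.5, |8|->7, |1|->1, |2|->3.5, |6|->6, |2|->3.5
Step 3: Attach original signs; sum ranks with positive sign and with negative sign.
W+ = 3.5 + 3.5 + 1 = 8
W- = 7 + 3.5 + 6 + 3.5 = 20
(Check: W+ + W- = 28 should equal n(n+1)/2 = 28.)
Step 4: Test statistic W = min(W+, W-) = 8.
Step 5: Ties in |d|, so use the tie-corrected normal approximation.
        E[W] = n(n+1)/4 = 7*8/4 = 14.
        Tie groups: |d|=2 (t=4); sum(t^3 - t) = 60.
        Var[W] = n(n+1)(2n+1)/24 - sum(t^3-t)/48 = 840/24 - 60/48 = 33.75.
        z = (W - E[W]) / sqrt(Var[W]) = (8 - 14) / 5.8095 = -1.0328.
        Two-sided p = 2*Phi(z) = 0.301700.
Step 6: alpha = 0.1. fail to reject H0.

W+ = 8, W- = 20, W = min = 8, p = 0.301700, fail to reject H0.


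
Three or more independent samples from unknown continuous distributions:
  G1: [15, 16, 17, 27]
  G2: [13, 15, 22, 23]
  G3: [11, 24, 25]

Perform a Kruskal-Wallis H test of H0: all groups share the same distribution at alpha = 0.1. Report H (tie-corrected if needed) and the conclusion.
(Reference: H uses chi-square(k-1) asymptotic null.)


Step 1: Combine all N = 11 observations and assign midranks.
sorted (value, group, rank): (11,G3,1), (13,G2,2), (15,G1,3.5), (15,G2,3.5), (16,G1,5), (17,G1,6), (22,G2,7), (23,G2,8), (24,G3,9), (25,G3,10), (27,G1,11)
Step 2: Sum ranks within each group.
R_1 = 25.5 (n_1 = 4)
R_2 = 20.5 (n_2 = 4)
R_3 = 20 (n_3 = 3)
Step 3: H = 12/(N(N+1)) * sum(R_i^2/n_i) - 3(N+1)
     = 12/(11*12) * (25.5^2/4 + 20.5^2/4 + 20^2/3) - 3*12
     = 0.090909 * 400.958 - 36
     = 0.450758.
Step 4: Ties present; correction factor C = 1 - 6/(11^3 - 11) = 0.995455. Corrected H = 0.450758 / 0.995455 = 0.452816.
Step 5: Under H0, H ~ chi^2(2); p-value = 0.797393.
Step 6: alpha = 0.1. fail to reject H0.

H = 0.4528, df = 2, p = 0.797393, fail to reject H0.


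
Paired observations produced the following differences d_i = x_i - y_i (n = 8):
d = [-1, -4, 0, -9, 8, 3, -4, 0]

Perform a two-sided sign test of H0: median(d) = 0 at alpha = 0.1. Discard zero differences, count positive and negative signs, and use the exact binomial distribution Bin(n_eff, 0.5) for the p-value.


Step 1: Discard zero differences. Original n = 8; n_eff = number of nonzero differences = 6.
Nonzero differences (with sign): -1, -4, -9, +8, +3, -4
Step 2: Count signs: positive = 2, negative = 4.
Step 3: Under H0: P(positive) = 0.5, so the number of positives S ~ Bin(6, 0.5).
Step 4: Two-sided exact p-value = sum of Bin(6,0.5) probabilities at or below the observed probability = 0.687500.
Step 5: alpha = 0.1. fail to reject H0.

n_eff = 6, pos = 2, neg = 4, p = 0.687500, fail to reject H0.


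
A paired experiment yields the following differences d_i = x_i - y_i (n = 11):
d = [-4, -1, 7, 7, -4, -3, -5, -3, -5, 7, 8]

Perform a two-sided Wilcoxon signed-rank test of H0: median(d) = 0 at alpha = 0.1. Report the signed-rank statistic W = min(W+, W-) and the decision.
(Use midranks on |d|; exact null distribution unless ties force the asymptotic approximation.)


Step 1: Drop any zero differences (none here) and take |d_i|.
|d| = [4, 1, 7, 7, 4, 3, 5, 3, 5, 7, 8]
Step 2: Midrank |d_i| (ties get averaged ranks).
ranks: |4|->4.5, |1|->1, |7|->9, |7|->9, |4|->4.5, |3|->2.5, |5|->6.5, |3|->2.5, |5|->6.5, |7|->9, |8|->11
Step 3: Attach original signs; sum ranks with positive sign and with negative sign.
W+ = 9 + 9 + 9 + 11 = 38
W- = 4.5 + 1 + 4.5 + 2.5 + 6.5 + 2.5 + 6.5 = 28
(Check: W+ + W- = 66 should equal n(n+1)/2 = 66.)
Step 4: Test statistic W = min(W+, W-) = 28.
Step 5: Ties in |d|, so use the tie-corrected normal approximation.
        E[W] = n(n+1)/4 = 11*12/4 = 33.
        Tie groups: |d|=3 (t=2), |d|=4 (t=2), |d|=5 (t=2), |d|=7 (t=3); sum(t^3 - t) = 42.
        Var[W] = n(n+1)(2n+1)/24 - sum(t^3-t)/48 = 3036/24 - 42/48 = 125.625.
        z = (W - E[W]) / sqrt(Var[W]) = (28 - 33) / 11.2083 = -0.4461.
        Two-sided p = 2*Phi(z) = 0.655525.
Step 6: alpha = 0.1. fail to reject H0.

W+ = 38, W- = 28, W = min = 28, p = 0.655525, fail to reject H0.


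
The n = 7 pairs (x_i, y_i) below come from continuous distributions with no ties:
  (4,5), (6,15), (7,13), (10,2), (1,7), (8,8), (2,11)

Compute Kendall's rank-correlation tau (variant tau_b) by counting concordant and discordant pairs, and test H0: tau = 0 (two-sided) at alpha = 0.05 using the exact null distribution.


Step 1: Enumerate the 21 unordered pairs (i,j) with i<j and classify each by sign(x_j-x_i) * sign(y_j-y_i).
  (1,2):dx=+2,dy=+10->C; (1,3):dx=+3,dy=+8->C; (1,4):dx=+6,dy=-3->D; (1,5):dx=-3,dy=+2->D
  (1,6):dx=+4,dy=+3->C; (1,7):dx=-2,dy=+6->D; (2,3):dx=+1,dy=-2->D; (2,4):dx=+4,dy=-13->D
  (2,5):dx=-5,dy=-8->C; (2,6):dx=+2,dy=-7->D; (2,7):dx=-4,dy=-4->C; (3,4):dx=+3,dy=-11->D
  (3,5):dx=-6,dy=-6->C; (3,6):dx=+1,dy=-5->D; (3,7):dx=-5,dy=-2->C; (4,5):dx=-9,dy=+5->D
  (4,6):dx=-2,dy=+6->D; (4,7):dx=-8,dy=+9->D; (5,6):dx=+7,dy=+1->C; (5,7):dx=+1,dy=+4->C
  (6,7):dx=-6,dy=+3->D
Step 2: C = 9, D = 12, total pairs = 21.
Step 3: tau = (C - D)/(n(n-1)/2) = (9 - 12)/21 = -0.142857.
Step 4: Exact two-sided p-value (enumerate n! = 5040 permutations of y under H0): p = 0.772619.
Step 5: alpha = 0.05. fail to reject H0.

tau_b = -0.1429 (C=9, D=12), p = 0.772619, fail to reject H0.


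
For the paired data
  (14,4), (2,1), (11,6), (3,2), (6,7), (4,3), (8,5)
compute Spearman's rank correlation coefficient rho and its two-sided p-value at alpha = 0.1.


Step 1: Rank x and y separately (midranks; no ties here).
rank(x): 14->7, 2->1, 11->6, 3->2, 6->4, 4->3, 8->5
rank(y): 4->4, 1->1, 6->6, 2->2, 7->7, 3->3, 5->5
Step 2: d_i = R_x(i) - R_y(i); compute d_i^2.
  (7-4)^2=9, (1-1)^2=0, (6-6)^2=0, (2-2)^2=0, (4-7)^2=9, (3-3)^2=0, (5-5)^2=0
sum(d^2) = 18.
Step 3: rho = 1 - 6*18 / (7*(7^2 - 1)) = 1 - 108/336 = 0.678571.
Step 4: Under H0, t = rho * sqrt((n-2)/(1-rho^2)) = 2.0657 ~ t(5).
Step 5: Two-sided p-value from the t-distribution with 5 df = 0.093750.
Step 6: alpha = 0.1. reject H0.

rho = 0.6786, p = 0.093750, reject H0 at alpha = 0.1.


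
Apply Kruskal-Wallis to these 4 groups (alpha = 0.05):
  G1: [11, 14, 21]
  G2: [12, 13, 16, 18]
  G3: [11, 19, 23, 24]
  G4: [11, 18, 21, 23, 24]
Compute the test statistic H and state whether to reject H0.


Step 1: Combine all N = 16 observations and assign midranks.
sorted (value, group, rank): (11,G1,2), (11,G3,2), (11,G4,2), (12,G2,4), (13,G2,5), (14,G1,6), (16,G2,7), (18,G2,8.5), (18,G4,8.5), (19,G3,10), (21,G1,11.5), (21,G4,11.5), (23,G3,13.5), (23,G4,13.5), (24,G3,15.5), (24,G4,15.5)
Step 2: Sum ranks within each group.
R_1 = 19.5 (n_1 = 3)
R_2 = 24.5 (n_2 = 4)
R_3 = 41 (n_3 = 4)
R_4 = 51 (n_4 = 5)
Step 3: H = 12/(N(N+1)) * sum(R_i^2/n_i) - 3(N+1)
     = 12/(16*17) * (19.5^2/3 + 24.5^2/4 + 41^2/4 + 51^2/5) - 3*17
     = 0.044118 * 1217.26 - 51
     = 2.702757.
Step 4: Ties present; correction factor C = 1 - 48/(16^3 - 16) = 0.988235. Corrected H = 2.702757 / 0.988235 = 2.734933.
Step 5: Under H0, H ~ chi^2(3); p-value = 0.434323.
Step 6: alpha = 0.05. fail to reject H0.

H = 2.7349, df = 3, p = 0.434323, fail to reject H0.


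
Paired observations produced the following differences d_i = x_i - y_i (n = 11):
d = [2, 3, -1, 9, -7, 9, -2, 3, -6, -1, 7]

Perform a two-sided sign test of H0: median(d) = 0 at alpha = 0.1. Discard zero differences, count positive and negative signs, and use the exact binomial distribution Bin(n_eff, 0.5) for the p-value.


Step 1: Discard zero differences. Original n = 11; n_eff = number of nonzero differences = 11.
Nonzero differences (with sign): +2, +3, -1, +9, -7, +9, -2, +3, -6, -1, +7
Step 2: Count signs: positive = 6, negative = 5.
Step 3: Under H0: P(positive) = 0.5, so the number of positives S ~ Bin(11, 0.5).
Step 4: Two-sided exact p-value = sum of Bin(11,0.5) probabilities at or below the observed probability = 1.000000.
Step 5: alpha = 0.1. fail to reject H0.

n_eff = 11, pos = 6, neg = 5, p = 1.000000, fail to reject H0.


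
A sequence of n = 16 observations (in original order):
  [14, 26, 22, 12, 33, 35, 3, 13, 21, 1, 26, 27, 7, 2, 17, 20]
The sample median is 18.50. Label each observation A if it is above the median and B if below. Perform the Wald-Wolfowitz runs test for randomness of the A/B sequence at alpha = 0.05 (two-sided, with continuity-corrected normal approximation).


Step 1: Compute median = 18.50; label A = above, B = below.
Labels in order: BAABAABBABAABBBA  (n_A = 8, n_B = 8)
Step 2: Count runs R = 10.
Step 3: Under H0 (random ordering), E[R] = 2*n_A*n_B/(n_A+n_B) + 1 = 2*8*8/16 + 1 = 9.0000.
        Var[R] = 2*n_A*n_B*(2*n_A*n_B - n_A - n_B) / ((n_A+n_B)^2 * (n_A+n_B-1)) = 14336/3840 = 3.7333.
        SD[R] = 1.9322.
Step 4: Continuity-corrected z = (R - 0.5 - E[R]) / SD[R] = (10 - 0.5 - 9.0000) / 1.9322 = 0.2588.
Step 5: Two-sided p-value via normal approximation = 2*(1 - Phi(|z|)) = 0.795809.
Step 6: alpha = 0.05. fail to reject H0.

R = 10, z = 0.2588, p = 0.795809, fail to reject H0.


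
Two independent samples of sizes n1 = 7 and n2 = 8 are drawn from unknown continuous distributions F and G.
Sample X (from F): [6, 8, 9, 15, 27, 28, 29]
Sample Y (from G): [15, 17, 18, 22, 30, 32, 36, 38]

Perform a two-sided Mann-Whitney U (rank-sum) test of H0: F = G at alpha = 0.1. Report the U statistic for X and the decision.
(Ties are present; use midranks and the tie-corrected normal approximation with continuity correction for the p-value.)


Step 1: Combine and sort all 15 observations; assign midranks.
sorted (value, group): (6,X), (8,X), (9,X), (15,X), (15,Y), (17,Y), (18,Y), (22,Y), (27,X), (28,X), (29,X), (30,Y), (32,Y), (36,Y), (38,Y)
ranks: 6->1, 8->2, 9->3, 15->4.5, 15->4.5, 17->6, 18->7, 22->8, 27->9, 28->10, 29->11, 30->12, 32->13, 36->14, 38->15
Step 2: Rank sum for X: R1 = 1 + 2 + 3 + 4.5 + 9 + 10 + 11 = 40.5.
Step 3: U_X = R1 - n1(n1+1)/2 = 40.5 - 7*8/2 = 40.5 - 28 = 12.5.
       U_Y = n1*n2 - U_X = 56 - 12.5 = 43.5.
Step 4: Ties are present, so use the tie-corrected normal approximation (with continuity correction) for the p-value.
Step 5: p-value = 0.082305; compare to alpha = 0.1. reject H0.

U_X = 12.5, p = 0.082305, reject H0 at alpha = 0.1.


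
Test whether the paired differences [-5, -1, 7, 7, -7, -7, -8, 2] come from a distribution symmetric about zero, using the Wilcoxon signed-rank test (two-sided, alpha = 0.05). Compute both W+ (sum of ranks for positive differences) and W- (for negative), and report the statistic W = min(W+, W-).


Step 1: Drop any zero differences (none here) and take |d_i|.
|d| = [5, 1, 7, 7, 7, 7, 8, 2]
Step 2: Midrank |d_i| (ties get averaged ranks).
ranks: |5|->3, |1|->1, |7|->5.5, |7|->5.5, |7|->5.5, |7|->5.5, |8|->8, |2|->2
Step 3: Attach original signs; sum ranks with positive sign and with negative sign.
W+ = 5.5 + 5.5 + 2 = 13
W- = 3 + 1 + 5.5 + 5.5 + 8 = 23
(Check: W+ + W- = 36 should equal n(n+1)/2 = 36.)
Step 4: Test statistic W = min(W+, W-) = 13.
Step 5: Ties in |d|, so use the tie-corrected normal approximation.
        E[W] = n(n+1)/4 = 8*9/4 = 18.
        Tie groups: |d|=7 (t=4); sum(t^3 - t) = 60.
        Var[W] = n(n+1)(2n+1)/24 - sum(t^3-t)/48 = 1224/24 - 60/48 = 49.75.
        z = (W - E[W]) / sqrt(Var[W]) = (13 - 18) / 7.0534 = -0.7089.
        Two-sided p = 2*Phi(z) = 0.478398.
Step 6: alpha = 0.05. fail to reject H0.

W+ = 13, W- = 23, W = min = 13, p = 0.478398, fail to reject H0.


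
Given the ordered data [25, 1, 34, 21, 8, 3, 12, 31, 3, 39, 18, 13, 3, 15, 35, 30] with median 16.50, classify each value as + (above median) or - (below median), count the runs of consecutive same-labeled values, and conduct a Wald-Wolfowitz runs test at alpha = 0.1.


Step 1: Compute median = 16.50; label A = above, B = below.
Labels in order: ABAABBBABAABBBAA  (n_A = 8, n_B = 8)
Step 2: Count runs R = 9.
Step 3: Under H0 (random ordering), E[R] = 2*n_A*n_B/(n_A+n_B) + 1 = 2*8*8/16 + 1 = 9.0000.
        Var[R] = 2*n_A*n_B*(2*n_A*n_B - n_A - n_B) / ((n_A+n_B)^2 * (n_A+n_B-1)) = 14336/3840 = 3.7333.
        SD[R] = 1.9322.
Step 4: R = E[R], so z = 0 with no continuity correction.
Step 5: Two-sided p-value via normal approximation = 2*(1 - Phi(|z|)) = 1.000000.
Step 6: alpha = 0.1. fail to reject H0.

R = 9, z = 0.0000, p = 1.000000, fail to reject H0.


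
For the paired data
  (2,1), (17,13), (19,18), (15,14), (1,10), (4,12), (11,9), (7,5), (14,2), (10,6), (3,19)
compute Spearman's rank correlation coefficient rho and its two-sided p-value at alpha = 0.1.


Step 1: Rank x and y separately (midranks; no ties here).
rank(x): 2->2, 17->10, 19->11, 15->9, 1->1, 4->4, 11->7, 7->5, 14->8, 10->6, 3->3
rank(y): 1->1, 13->8, 18->10, 14->9, 10->6, 12->7, 9->5, 5->3, 2->2, 6->4, 19->11
Step 2: d_i = R_x(i) - R_y(i); compute d_i^2.
  (2-1)^2=1, (10-8)^2=4, (11-10)^2=1, (9-9)^2=0, (1-6)^2=25, (4-7)^2=9, (7-5)^2=4, (5-3)^2=4, (8-2)^2=36, (6-4)^2=4, (3-11)^2=64
sum(d^2) = 152.
Step 3: rho = 1 - 6*152 / (11*(11^2 - 1)) = 1 - 912/1320 = 0.309091.
Step 4: Under H0, t = rho * sqrt((n-2)/(1-rho^2)) = 0.9750 ~ t(9).
Step 5: Two-sided p-value from the t-distribution with 9 df = 0.355028.
Step 6: alpha = 0.1. fail to reject H0.

rho = 0.3091, p = 0.355028, fail to reject H0 at alpha = 0.1.


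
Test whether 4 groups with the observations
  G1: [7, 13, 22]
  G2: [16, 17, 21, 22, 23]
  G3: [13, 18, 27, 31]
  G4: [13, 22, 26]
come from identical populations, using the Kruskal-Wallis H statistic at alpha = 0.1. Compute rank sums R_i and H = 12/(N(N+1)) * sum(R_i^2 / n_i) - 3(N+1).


Step 1: Combine all N = 15 observations and assign midranks.
sorted (value, group, rank): (7,G1,1), (13,G1,3), (13,G3,3), (13,G4,3), (16,G2,5), (17,G2,6), (18,G3,7), (21,G2,8), (22,G1,10), (22,G2,10), (22,G4,10), (23,G2,12), (26,G4,13), (27,G3,14), (31,G3,15)
Step 2: Sum ranks within each group.
R_1 = 14 (n_1 = 3)
R_2 = 41 (n_2 = 5)
R_3 = 39 (n_3 = 4)
R_4 = 26 (n_4 = 3)
Step 3: H = 12/(N(N+1)) * sum(R_i^2/n_i) - 3(N+1)
     = 12/(15*16) * (14^2/3 + 41^2/5 + 39^2/4 + 26^2/3) - 3*16
     = 0.050000 * 1007.12 - 48
     = 2.355833.
Step 4: Ties present; correction factor C = 1 - 48/(15^3 - 15) = 0.985714. Corrected H = 2.355833 / 0.985714 = 2.389976.
Step 5: Under H0, H ~ chi^2(3); p-value = 0.495503.
Step 6: alpha = 0.1. fail to reject H0.

H = 2.3900, df = 3, p = 0.495503, fail to reject H0.


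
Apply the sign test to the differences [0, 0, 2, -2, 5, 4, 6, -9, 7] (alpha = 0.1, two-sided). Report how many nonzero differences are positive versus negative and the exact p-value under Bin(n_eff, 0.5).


Step 1: Discard zero differences. Original n = 9; n_eff = number of nonzero differences = 7.
Nonzero differences (with sign): +2, -2, +5, +4, +6, -9, +7
Step 2: Count signs: positive = 5, negative = 2.
Step 3: Under H0: P(positive) = 0.5, so the number of positives S ~ Bin(7, 0.5).
Step 4: Two-sided exact p-value = sum of Bin(7,0.5) probabilities at or below the observed probability = 0.453125.
Step 5: alpha = 0.1. fail to reject H0.

n_eff = 7, pos = 5, neg = 2, p = 0.453125, fail to reject H0.


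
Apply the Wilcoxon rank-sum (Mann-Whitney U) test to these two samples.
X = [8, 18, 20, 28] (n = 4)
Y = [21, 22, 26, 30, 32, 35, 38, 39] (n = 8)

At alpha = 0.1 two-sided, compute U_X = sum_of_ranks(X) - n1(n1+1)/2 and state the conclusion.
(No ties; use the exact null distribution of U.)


Step 1: Combine and sort all 12 observations; assign midranks.
sorted (value, group): (8,X), (18,X), (20,X), (21,Y), (22,Y), (26,Y), (28,X), (30,Y), (32,Y), (35,Y), (38,Y), (39,Y)
ranks: 8->1, 18->2, 20->3, 21->4, 22->5, 26->6, 28->7, 30->8, 32->9, 35->10, 38->11, 39->12
Step 2: Rank sum for X: R1 = 1 + 2 + 3 + 7 = 13.
Step 3: U_X = R1 - n1(n1+1)/2 = 13 - 4*5/2 = 13 - 10 = 3.
       U_Y = n1*n2 - U_X = 32 - 3 = 29.
Step 4: No ties, so the exact null distribution of U (based on enumerating the C(12,4) = 495 equally likely rank assignments) gives the two-sided p-value.
Step 5: p-value = 0.028283; compare to alpha = 0.1. reject H0.

U_X = 3, p = 0.028283, reject H0 at alpha = 0.1.


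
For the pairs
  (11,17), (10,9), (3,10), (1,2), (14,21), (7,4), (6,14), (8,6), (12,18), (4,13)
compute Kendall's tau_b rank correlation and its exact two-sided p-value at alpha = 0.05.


Step 1: Enumerate the 45 unordered pairs (i,j) with i<j and classify each by sign(x_j-x_i) * sign(y_j-y_i).
  (1,2):dx=-1,dy=-8->C; (1,3):dx=-8,dy=-7->C; (1,4):dx=-10,dy=-15->C; (1,5):dx=+3,dy=+4->C
  (1,6):dx=-4,dy=-13->C; (1,7):dx=-5,dy=-3->C; (1,8):dx=-3,dy=-11->C; (1,9):dx=+1,dy=+1->C
  (1,10):dx=-7,dy=-4->C; (2,3):dx=-7,dy=+1->D; (2,4):dx=-9,dy=-7->C; (2,5):dx=+4,dy=+12->C
  (2,6):dx=-3,dy=-5->C; (2,7):dx=-4,dy=+5->D; (2,8):dx=-2,dy=-3->C; (2,9):dx=+2,dy=+9->C
  (2,10):dx=-6,dy=+4->D; (3,4):dx=-2,dy=-8->C; (3,5):dx=+11,dy=+11->C; (3,6):dx=+4,dy=-6->D
  (3,7):dx=+3,dy=+4->C; (3,8):dx=+5,dy=-4->D; (3,9):dx=+9,dy=+8->C; (3,10):dx=+1,dy=+3->C
  (4,5):dx=+13,dy=+19->C; (4,6):dx=+6,dy=+2->C; (4,7):dx=+5,dy=+12->C; (4,8):dx=+7,dy=+4->C
  (4,9):dx=+11,dy=+16->C; (4,10):dx=+3,dy=+11->C; (5,6):dx=-7,dy=-17->C; (5,7):dx=-8,dy=-7->C
  (5,8):dx=-6,dy=-15->C; (5,9):dx=-2,dy=-3->C; (5,10):dx=-10,dy=-8->C; (6,7):dx=-1,dy=+10->D
  (6,8):dx=+1,dy=+2->C; (6,9):dx=+5,dy=+14->C; (6,10):dx=-3,dy=+9->D; (7,8):dx=+2,dy=-8->D
  (7,9):dx=+6,dy=+4->C; (7,10):dx=-2,dy=-1->C; (8,9):dx=+4,dy=+12->C; (8,10):dx=-4,dy=+7->D
  (9,10):dx=-8,dy=-5->C
Step 2: C = 36, D = 9, total pairs = 45.
Step 3: tau = (C - D)/(n(n-1)/2) = (36 - 9)/45 = 0.600000.
Step 4: Exact two-sided p-value (enumerate n! = 3628800 permutations of y under H0): p = 0.016666.
Step 5: alpha = 0.05. reject H0.

tau_b = 0.6000 (C=36, D=9), p = 0.016666, reject H0.


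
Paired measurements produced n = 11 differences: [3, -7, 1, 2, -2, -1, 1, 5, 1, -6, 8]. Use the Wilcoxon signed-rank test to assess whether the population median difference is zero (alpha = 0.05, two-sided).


Step 1: Drop any zero differences (none here) and take |d_i|.
|d| = [3, 7, 1, 2, 2, 1, 1, 5, 1, 6, 8]
Step 2: Midrank |d_i| (ties get averaged ranks).
ranks: |3|->7, |7|->10, |1|->2.5, |2|->5.5, |2|->5.5, |1|->2.5, |1|->2.5, |5|->8, |1|->2.5, |6|->9, |8|->11
Step 3: Attach original signs; sum ranks with positive sign and with negative sign.
W+ = 7 + 2.5 + 5.5 + 2.5 + 8 + 2.5 + 11 = 39
W- = 10 + 5.5 + 2.5 + 9 = 27
(Check: W+ + W- = 66 should equal n(n+1)/2 = 66.)
Step 4: Test statistic W = min(W+, W-) = 27.
Step 5: Ties in |d|, so use the tie-corrected normal approximation.
        E[W] = n(n+1)/4 = 11*12/4 = 33.
        Tie groups: |d|=1 (t=4), |d|=2 (t=2); sum(t^3 - t) = 66.
        Var[W] = n(n+1)(2n+1)/24 - sum(t^3-t)/48 = 3036/24 - 66/48 = 125.125.
        z = (W - E[W]) / sqrt(Var[W]) = (27 - 33) / 11.1859 = -0.5364.
        Two-sided p = 2*Phi(z) = 0.591690.
Step 6: alpha = 0.05. fail to reject H0.

W+ = 39, W- = 27, W = min = 27, p = 0.591690, fail to reject H0.


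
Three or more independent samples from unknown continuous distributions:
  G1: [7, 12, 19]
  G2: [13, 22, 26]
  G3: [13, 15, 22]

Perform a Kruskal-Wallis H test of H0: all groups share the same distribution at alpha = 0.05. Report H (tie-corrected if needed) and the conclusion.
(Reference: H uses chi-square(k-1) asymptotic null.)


Step 1: Combine all N = 9 observations and assign midranks.
sorted (value, group, rank): (7,G1,1), (12,G1,2), (13,G2,3.5), (13,G3,3.5), (15,G3,5), (19,G1,6), (22,G2,7.5), (22,G3,7.5), (26,G2,9)
Step 2: Sum ranks within each group.
R_1 = 9 (n_1 = 3)
R_2 = 20 (n_2 = 3)
R_3 = 16 (n_3 = 3)
Step 3: H = 12/(N(N+1)) * sum(R_i^2/n_i) - 3(N+1)
     = 12/(9*10) * (9^2/3 + 20^2/3 + 16^2/3) - 3*10
     = 0.133333 * 245.667 - 30
     = 2.755556.
Step 4: Ties present; correction factor C = 1 - 12/(9^3 - 9) = 0.983333. Corrected H = 2.755556 / 0.983333 = 2.802260.
Step 5: Under H0, H ~ chi^2(2); p-value = 0.246318.
Step 6: alpha = 0.05. fail to reject H0.

H = 2.8023, df = 2, p = 0.246318, fail to reject H0.


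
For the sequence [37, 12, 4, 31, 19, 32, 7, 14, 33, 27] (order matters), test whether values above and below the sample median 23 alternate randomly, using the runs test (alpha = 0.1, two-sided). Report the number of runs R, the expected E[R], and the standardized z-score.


Step 1: Compute median = 23; label A = above, B = below.
Labels in order: ABBABABBAA  (n_A = 5, n_B = 5)
Step 2: Count runs R = 7.
Step 3: Under H0 (random ordering), E[R] = 2*n_A*n_B/(n_A+n_B) + 1 = 2*5*5/10 + 1 = 6.0000.
        Var[R] = 2*n_A*n_B*(2*n_A*n_B - n_A - n_B) / ((n_A+n_B)^2 * (n_A+n_B-1)) = 2000/900 = 2.2222.
        SD[R] = 1.4907.
Step 4: Continuity-corrected z = (R - 0.5 - E[R]) / SD[R] = (7 - 0.5 - 6.0000) / 1.4907 = 0.3354.
Step 5: Two-sided p-value via normal approximation = 2*(1 - Phi(|z|)) = 0.737316.
Step 6: alpha = 0.1. fail to reject H0.

R = 7, z = 0.3354, p = 0.737316, fail to reject H0.


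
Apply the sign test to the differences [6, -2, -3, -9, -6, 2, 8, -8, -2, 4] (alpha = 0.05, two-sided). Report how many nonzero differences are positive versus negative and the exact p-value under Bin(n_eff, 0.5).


Step 1: Discard zero differences. Original n = 10; n_eff = number of nonzero differences = 10.
Nonzero differences (with sign): +6, -2, -3, -9, -6, +2, +8, -8, -2, +4
Step 2: Count signs: positive = 4, negative = 6.
Step 3: Under H0: P(positive) = 0.5, so the number of positives S ~ Bin(10, 0.5).
Step 4: Two-sided exact p-value = sum of Bin(10,0.5) probabilities at or below the observed probability = 0.753906.
Step 5: alpha = 0.05. fail to reject H0.

n_eff = 10, pos = 4, neg = 6, p = 0.753906, fail to reject H0.


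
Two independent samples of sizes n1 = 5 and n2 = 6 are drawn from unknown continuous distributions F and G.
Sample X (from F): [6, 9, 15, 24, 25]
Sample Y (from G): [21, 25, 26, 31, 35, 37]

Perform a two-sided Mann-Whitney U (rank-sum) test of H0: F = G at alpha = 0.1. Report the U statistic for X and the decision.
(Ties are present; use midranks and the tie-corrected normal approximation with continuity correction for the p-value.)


Step 1: Combine and sort all 11 observations; assign midranks.
sorted (value, group): (6,X), (9,X), (15,X), (21,Y), (24,X), (25,X), (25,Y), (26,Y), (31,Y), (35,Y), (37,Y)
ranks: 6->1, 9->2, 15->3, 21->4, 24->5, 25->6.5, 25->6.5, 26->8, 31->9, 35->10, 37->11
Step 2: Rank sum for X: R1 = 1 + 2 + 3 + 5 + 6.5 = 17.5.
Step 3: U_X = R1 - n1(n1+1)/2 = 17.5 - 5*6/2 = 17.5 - 15 = 2.5.
       U_Y = n1*n2 - U_X = 30 - 2.5 = 27.5.
Step 4: Ties are present, so use the tie-corrected normal approximation (with continuity correction) for the p-value.
Step 5: p-value = 0.028100; compare to alpha = 0.1. reject H0.

U_X = 2.5, p = 0.028100, reject H0 at alpha = 0.1.


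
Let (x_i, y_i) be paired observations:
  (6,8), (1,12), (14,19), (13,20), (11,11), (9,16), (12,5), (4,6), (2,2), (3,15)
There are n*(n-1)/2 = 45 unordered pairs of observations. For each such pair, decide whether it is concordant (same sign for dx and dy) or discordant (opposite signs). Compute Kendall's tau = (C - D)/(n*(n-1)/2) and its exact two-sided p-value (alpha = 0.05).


Step 1: Enumerate the 45 unordered pairs (i,j) with i<j and classify each by sign(x_j-x_i) * sign(y_j-y_i).
  (1,2):dx=-5,dy=+4->D; (1,3):dx=+8,dy=+11->C; (1,4):dx=+7,dy=+12->C; (1,5):dx=+5,dy=+3->C
  (1,6):dx=+3,dy=+8->C; (1,7):dx=+6,dy=-3->D; (1,8):dx=-2,dy=-2->C; (1,9):dx=-4,dy=-6->C
  (1,10):dx=-3,dy=+7->D; (2,3):dx=+13,dy=+7->C; (2,4):dx=+12,dy=+8->C; (2,5):dx=+10,dy=-1->D
  (2,6):dx=+8,dy=+4->C; (2,7):dx=+11,dy=-7->D; (2,8):dx=+3,dy=-6->D; (2,9):dx=+1,dy=-10->D
  (2,10):dx=+2,dy=+3->C; (3,4):dx=-1,dy=+1->D; (3,5):dx=-3,dy=-8->C; (3,6):dx=-5,dy=-3->C
  (3,7):dx=-2,dy=-14->C; (3,8):dx=-10,dy=-13->C; (3,9):dx=-12,dy=-17->C; (3,10):dx=-11,dy=-4->C
  (4,5):dx=-2,dy=-9->C; (4,6):dx=-4,dy=-4->C; (4,7):dx=-1,dy=-15->C; (4,8):dx=-9,dy=-14->C
  (4,9):dx=-11,dy=-18->C; (4,10):dx=-10,dy=-5->C; (5,6):dx=-2,dy=+5->D; (5,7):dx=+1,dy=-6->D
  (5,8):dx=-7,dy=-5->C; (5,9):dx=-9,dy=-9->C; (5,10):dx=-8,dy=+4->D; (6,7):dx=+3,dy=-11->D
  (6,8):dx=-5,dy=-10->C; (6,9):dx=-7,dy=-14->C; (6,10):dx=-6,dy=-1->C; (7,8):dx=-8,dy=+1->D
  (7,9):dx=-10,dy=-3->C; (7,10):dx=-9,dy=+10->D; (8,9):dx=-2,dy=-4->C; (8,10):dx=-1,dy=+9->D
  (9,10):dx=+1,dy=+13->C
Step 2: C = 30, D = 15, total pairs = 45.
Step 3: tau = (C - D)/(n(n-1)/2) = (30 - 15)/45 = 0.333333.
Step 4: Exact two-sided p-value (enumerate n! = 3628800 permutations of y under H0): p = 0.216373.
Step 5: alpha = 0.05. fail to reject H0.

tau_b = 0.3333 (C=30, D=15), p = 0.216373, fail to reject H0.


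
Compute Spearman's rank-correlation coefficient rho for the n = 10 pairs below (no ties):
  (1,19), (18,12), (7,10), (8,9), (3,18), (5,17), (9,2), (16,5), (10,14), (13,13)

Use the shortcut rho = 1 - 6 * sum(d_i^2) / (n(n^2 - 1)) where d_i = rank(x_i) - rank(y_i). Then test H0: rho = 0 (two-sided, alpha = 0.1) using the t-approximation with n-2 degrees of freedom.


Step 1: Rank x and y separately (midranks; no ties here).
rank(x): 1->1, 18->10, 7->4, 8->5, 3->2, 5->3, 9->6, 16->9, 10->7, 13->8
rank(y): 19->10, 12->5, 10->4, 9->3, 18->9, 17->8, 2->1, 5->2, 14->7, 13->6
Step 2: d_i = R_x(i) - R_y(i); compute d_i^2.
  (1-10)^2=81, (10-5)^2=25, (4-4)^2=0, (5-3)^2=4, (2-9)^2=49, (3-8)^2=25, (6-1)^2=25, (9-2)^2=49, (7-7)^2=0, (8-6)^2=4
sum(d^2) = 262.
Step 3: rho = 1 - 6*262 / (10*(10^2 - 1)) = 1 - 1572/990 = -0.587879.
Step 4: Under H0, t = rho * sqrt((n-2)/(1-rho^2)) = -2.0555 ~ t(8).
Step 5: Two-sided p-value from the t-distribution with 8 df = 0.073878.
Step 6: alpha = 0.1. reject H0.

rho = -0.5879, p = 0.073878, reject H0 at alpha = 0.1.


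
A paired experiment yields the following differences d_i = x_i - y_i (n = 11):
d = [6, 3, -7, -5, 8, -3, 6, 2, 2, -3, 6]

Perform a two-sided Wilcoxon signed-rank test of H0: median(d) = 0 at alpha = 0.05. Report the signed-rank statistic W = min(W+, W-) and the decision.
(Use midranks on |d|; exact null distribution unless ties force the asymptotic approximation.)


Step 1: Drop any zero differences (none here) and take |d_i|.
|d| = [6, 3, 7, 5, 8, 3, 6, 2, 2, 3, 6]
Step 2: Midrank |d_i| (ties get averaged ranks).
ranks: |6|->8, |3|->4, |7|->10, |5|->6, |8|->11, |3|->4, |6|->8, |2|->1.5, |2|->1.5, |3|->4, |6|->8
Step 3: Attach original signs; sum ranks with positive sign and with negative sign.
W+ = 8 + 4 + 11 + 8 + 1.5 + 1.5 + 8 = 42
W- = 10 + 6 + 4 + 4 = 24
(Check: W+ + W- = 66 should equal n(n+1)/2 = 66.)
Step 4: Test statistic W = min(W+, W-) = 24.
Step 5: Ties in |d|, so use the tie-corrected normal approximation.
        E[W] = n(n+1)/4 = 11*12/4 = 33.
        Tie groups: |d|=2 (t=2), |d|=3 (t=3), |d|=6 (t=3); sum(t^3 - t) = 54.
        Var[W] = n(n+1)(2n+1)/24 - sum(t^3-t)/48 = 3036/24 - 54/48 = 125.375.
        z = (W - E[W]) / sqrt(Var[W]) = (24 - 33) / 11.1971 = -0.8038.
        Two-sided p = 2*Phi(z) = 0.421524.
Step 6: alpha = 0.05. fail to reject H0.

W+ = 42, W- = 24, W = min = 24, p = 0.421524, fail to reject H0.


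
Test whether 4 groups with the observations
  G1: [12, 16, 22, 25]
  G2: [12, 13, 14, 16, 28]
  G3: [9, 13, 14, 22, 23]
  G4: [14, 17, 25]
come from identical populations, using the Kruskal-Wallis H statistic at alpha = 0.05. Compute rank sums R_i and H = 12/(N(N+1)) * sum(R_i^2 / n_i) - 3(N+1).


Step 1: Combine all N = 17 observations and assign midranks.
sorted (value, group, rank): (9,G3,1), (12,G1,2.5), (12,G2,2.5), (13,G2,4.5), (13,G3,4.5), (14,G2,7), (14,G3,7), (14,G4,7), (16,G1,9.5), (16,G2,9.5), (17,G4,11), (22,G1,12.5), (22,G3,12.5), (23,G3,14), (25,G1,15.5), (25,G4,15.5), (28,G2,17)
Step 2: Sum ranks within each group.
R_1 = 40 (n_1 = 4)
R_2 = 40.5 (n_2 = 5)
R_3 = 39 (n_3 = 5)
R_4 = 33.5 (n_4 = 3)
Step 3: H = 12/(N(N+1)) * sum(R_i^2/n_i) - 3(N+1)
     = 12/(17*18) * (40^2/4 + 40.5^2/5 + 39^2/5 + 33.5^2/3) - 3*18
     = 0.039216 * 1406.33 - 54
     = 1.150327.
Step 4: Ties present; correction factor C = 1 - 54/(17^3 - 17) = 0.988971. Corrected H = 1.150327 / 0.988971 = 1.163156.
Step 5: Under H0, H ~ chi^2(3); p-value = 0.761854.
Step 6: alpha = 0.05. fail to reject H0.

H = 1.1632, df = 3, p = 0.761854, fail to reject H0.
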